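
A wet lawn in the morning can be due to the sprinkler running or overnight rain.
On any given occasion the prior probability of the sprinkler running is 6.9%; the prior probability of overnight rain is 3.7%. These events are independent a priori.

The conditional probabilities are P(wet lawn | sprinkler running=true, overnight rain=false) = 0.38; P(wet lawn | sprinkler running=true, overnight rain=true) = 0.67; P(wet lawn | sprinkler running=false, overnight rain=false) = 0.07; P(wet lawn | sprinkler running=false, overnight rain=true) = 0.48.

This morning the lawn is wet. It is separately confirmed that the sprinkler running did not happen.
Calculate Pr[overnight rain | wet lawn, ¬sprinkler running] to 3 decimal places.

P(wet lawn | ¬sprinkler running) = 0.07×0.963 + 0.48×0.037 = 0.067410 + 0.017760 = 0.085170
The overnight rain-present share is 0.48×0.037 = 0.017760.
Hence the posterior is 0.017760/0.085170 ≈ 0.209.

Pr[overnight rain | wet lawn, ¬sprinkler running] ≈ 0.209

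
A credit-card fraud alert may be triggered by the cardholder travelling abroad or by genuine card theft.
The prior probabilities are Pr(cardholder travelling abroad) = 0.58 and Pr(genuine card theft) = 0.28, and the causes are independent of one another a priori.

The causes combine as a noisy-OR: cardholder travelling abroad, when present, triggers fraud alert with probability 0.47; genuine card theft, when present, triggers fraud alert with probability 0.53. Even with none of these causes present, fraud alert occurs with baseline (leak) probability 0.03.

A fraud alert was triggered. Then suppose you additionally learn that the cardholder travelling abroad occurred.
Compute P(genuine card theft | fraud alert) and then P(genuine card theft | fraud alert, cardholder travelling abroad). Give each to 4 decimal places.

Under noisy-OR, P(fraud alert | causes) = 1 − (1−0.03)·∏(1−qᵢ) over the active causes.
Weight on genuine card theft=true, given the evidence: 0.063986 + 0.123160 = 0.187146
Normalizer over all consistent configurations: 0.03×0.42×0.72 + 0.5441×0.42×0.28 + 0.4859×0.58×0.72 + 0.758373×0.58×0.28 = 0.399130
P(genuine card theft | fraud alert) = 0.187146/0.399130 ≈ 0.4689

Now also conditioning on cardholder travelling abroad=true:
For the numerator, keep only genuine card theft=true terms: 0.758373×0.28 = 0.212344
Denominator P(fraud alert | cardholder travelling abroad): 0.4859×0.72 + 0.758373×0.28 = 0.562192
P(genuine card theft | fraud alert, cardholder travelling abroad) = 0.212344/0.562192 ≈ 0.3777
The drop from 0.4689 to 0.3777 is the explaining-away (discounting) effect.

P(genuine card theft | fraud alert) ≈ 0.4689; P(genuine card theft | fraud alert, cardholder travelling abroad) ≈ 0.3777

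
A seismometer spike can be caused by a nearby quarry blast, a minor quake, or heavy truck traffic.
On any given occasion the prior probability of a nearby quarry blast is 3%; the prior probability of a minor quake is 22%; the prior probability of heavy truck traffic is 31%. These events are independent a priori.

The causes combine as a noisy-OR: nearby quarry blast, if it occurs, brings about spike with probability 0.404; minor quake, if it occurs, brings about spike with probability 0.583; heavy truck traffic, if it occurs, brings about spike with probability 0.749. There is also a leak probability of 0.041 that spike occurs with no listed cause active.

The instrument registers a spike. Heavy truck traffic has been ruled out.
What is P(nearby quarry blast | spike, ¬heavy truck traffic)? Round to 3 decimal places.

Under noisy-OR, P(spike | causes) = 1 − (1−0.041)·∏(1−qᵢ) over the active causes.
Enumerate the 4 (nearby quarry blast, minor quake) configurations and weight by the priors:
  P(spike | ¬heavy truck traffic) = 0.041*0.97*0.78 + 0.600097*0.97*0.22 + 0.428436*0.03*0.78 + 0.761658*0.03*0.22
        = 0.031021 + 0.128061 + 0.010025 + 0.005027 = 0.174134
Keeping only the nearby quarry blast-present terms gives 0.015052, so
  P(nearby quarry blast | spike, ¬heavy truck traffic) = 0.015052 / 0.174134 ≈ 0.086

P(nearby quarry blast | spike, ¬heavy truck traffic) ≈ 0.086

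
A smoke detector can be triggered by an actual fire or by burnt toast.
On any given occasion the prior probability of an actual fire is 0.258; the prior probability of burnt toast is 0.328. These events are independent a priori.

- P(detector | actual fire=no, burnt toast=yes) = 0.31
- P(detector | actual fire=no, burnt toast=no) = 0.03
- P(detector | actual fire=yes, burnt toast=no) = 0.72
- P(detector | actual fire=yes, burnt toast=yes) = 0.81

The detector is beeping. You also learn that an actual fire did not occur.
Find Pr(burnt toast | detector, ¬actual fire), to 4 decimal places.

By total probability over both values of burnt toast:
  P(detector | ¬actual fire) = 0.03*0.672 + 0.31*0.328
        = 0.020160 + 0.101680 = 0.121840
Keeping only the burnt toast-present terms gives 0.101680, so
  P(burnt toast | detector, ¬actual fire) = 0.101680 / 0.121840 ≈ 0.8345

Pr(burnt toast | detector, ¬actual fire) ≈ 0.8345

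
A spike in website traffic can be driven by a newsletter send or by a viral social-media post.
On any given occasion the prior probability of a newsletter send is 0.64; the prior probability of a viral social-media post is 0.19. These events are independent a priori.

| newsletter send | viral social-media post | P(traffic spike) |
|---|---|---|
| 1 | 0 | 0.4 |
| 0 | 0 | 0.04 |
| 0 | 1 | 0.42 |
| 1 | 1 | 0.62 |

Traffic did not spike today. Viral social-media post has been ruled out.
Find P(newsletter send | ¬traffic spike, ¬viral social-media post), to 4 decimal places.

P(newsletter send | ¬traffic spike, ¬viral social-media post) ≈ 0.5263

P(¬traffic spike | ¬viral social-media post) = 0.96·0.36 + 0.6·0.64 = 0.345600 + 0.384000 = 0.729600
The newsletter send-present share is 0.6·0.64 = 0.384000.
P(newsletter send | ¬traffic spike, ¬viral social-media post) = 0.384000 / 0.729600 ≈ 0.5263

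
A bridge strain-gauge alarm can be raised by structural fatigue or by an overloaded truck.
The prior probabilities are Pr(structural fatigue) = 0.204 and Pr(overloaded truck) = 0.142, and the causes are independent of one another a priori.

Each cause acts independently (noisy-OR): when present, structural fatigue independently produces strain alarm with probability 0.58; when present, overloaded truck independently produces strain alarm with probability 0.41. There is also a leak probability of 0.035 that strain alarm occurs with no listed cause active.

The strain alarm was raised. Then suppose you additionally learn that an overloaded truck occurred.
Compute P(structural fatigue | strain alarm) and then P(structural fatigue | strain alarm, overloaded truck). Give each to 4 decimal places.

P(structural fatigue | strain alarm) ≈ 0.6347; P(structural fatigue | strain alarm, overloaded truck) ≈ 0.3117

Under noisy-OR, P(strain alarm | causes) = 1 − (1−0.035)·∏(1−qᵢ) over the active causes.
P(strain alarm) = 0.035*0.796*0.858 + 0.43065*0.796*0.142 + 0.5947*0.204*0.858 + 0.760873*0.204*0.142 = 0.023904 + 0.048677 + 0.104092 + 0.022041 = 0.198714
Restricting to configurations with structural fatigue present: 0.104092 + 0.022041 = 0.126133.
Hence the posterior is 0.126133/0.198714 ≈ 0.6347.

Now also conditioning on overloaded truck=true:
Weight on structural fatigue=true, given the evidence: 0.760873*0.204 = 0.155218
The normalizing constant is 0.43065*0.796 + 0.760873*0.204 = 0.498015
Posterior = 0.155218 / 0.498015 ≈ 0.3117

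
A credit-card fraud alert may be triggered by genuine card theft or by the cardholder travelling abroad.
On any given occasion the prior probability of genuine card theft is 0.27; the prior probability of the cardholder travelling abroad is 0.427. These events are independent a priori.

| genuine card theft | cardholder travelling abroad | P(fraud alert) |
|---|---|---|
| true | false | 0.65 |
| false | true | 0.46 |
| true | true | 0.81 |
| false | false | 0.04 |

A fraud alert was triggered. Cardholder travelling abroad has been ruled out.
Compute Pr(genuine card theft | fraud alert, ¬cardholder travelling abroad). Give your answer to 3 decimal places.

Pr(genuine card theft | fraud alert, ¬cardholder travelling abroad) ≈ 0.857

Enumerate both values of genuine card theft and weight by the priors:
  P(fraud alert | ¬cardholder travelling abroad) = 0.04·0.73 + 0.65·0.27
        = 0.029200 + 0.175500 = 0.204700
Keeping only the genuine card theft-present terms gives 0.175500, so
  P(genuine card theft | fraud alert, ¬cardholder travelling abroad) = 0.175500 / 0.204700 ≈ 0.857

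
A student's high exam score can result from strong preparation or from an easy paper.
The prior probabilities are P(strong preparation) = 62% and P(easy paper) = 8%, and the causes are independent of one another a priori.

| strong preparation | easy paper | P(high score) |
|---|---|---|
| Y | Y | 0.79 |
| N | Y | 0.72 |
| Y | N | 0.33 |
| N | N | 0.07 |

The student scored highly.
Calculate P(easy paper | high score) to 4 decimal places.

Numerator (weight on configurations with easy paper): 0.021888 + 0.039184 = 0.061072
Normalizer over all consistent configurations: 0.07*0.38*0.92 + 0.72*0.38*0.08 + 0.33*0.62*0.92 + 0.79*0.62*0.08 = 0.273776
Posterior = 0.061072 / 0.273776 ≈ 0.2231

P(easy paper | high score) ≈ 0.2231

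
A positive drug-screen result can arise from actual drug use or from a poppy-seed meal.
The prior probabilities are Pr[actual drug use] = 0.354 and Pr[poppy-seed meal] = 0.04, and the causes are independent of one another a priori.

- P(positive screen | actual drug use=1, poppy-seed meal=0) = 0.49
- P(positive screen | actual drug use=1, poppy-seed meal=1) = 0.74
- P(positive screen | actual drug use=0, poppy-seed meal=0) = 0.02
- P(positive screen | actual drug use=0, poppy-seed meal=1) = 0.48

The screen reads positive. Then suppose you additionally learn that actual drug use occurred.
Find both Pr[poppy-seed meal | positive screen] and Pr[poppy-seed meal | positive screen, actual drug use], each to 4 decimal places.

Pr[poppy-seed meal | positive screen] ≈ 0.1134; Pr[poppy-seed meal | positive screen, actual drug use] ≈ 0.0592

P(positive screen) = 0.02*0.646*0.96 + 0.48*0.646*0.04 + 0.49*0.354*0.96 + 0.74*0.354*0.04 = 0.012403 + 0.012403 + 0.166522 + 0.010478 = 0.201806
The poppy-seed meal-present share is 0.012403 + 0.010478 = 0.022881.
Hence the posterior is 0.022881/0.201806 ≈ 0.1134.

With the extra evidence:
P(positive screen | actual drug use) = 0.49*0.96 + 0.74*0.04 = 0.470400 + 0.029600 = 0.500000
Restricting to configurations with poppy-seed meal present: 0.74*0.04 = 0.029600.
Hence the posterior is 0.029600/0.500000 ≈ 0.0592.
Conditioning on actual drug use lowers the posterior on poppy-seed meal: the classic explaining-away effect in a common-effect structure.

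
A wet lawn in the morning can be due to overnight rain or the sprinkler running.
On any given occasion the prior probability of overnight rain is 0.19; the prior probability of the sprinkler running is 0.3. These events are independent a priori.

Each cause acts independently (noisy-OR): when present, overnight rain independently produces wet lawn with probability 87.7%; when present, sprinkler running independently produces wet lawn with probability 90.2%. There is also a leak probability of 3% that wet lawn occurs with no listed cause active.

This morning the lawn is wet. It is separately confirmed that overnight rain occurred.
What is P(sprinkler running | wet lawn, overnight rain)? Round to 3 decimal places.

P(sprinkler running | wet lawn, overnight rain) ≈ 0.325

Under noisy-OR, P(wet lawn | causes) = 1 − (1−0.03)·∏(1−qᵢ) over the active causes.
Enumerate both values of sprinkler running and weight by the priors:
  P(wet lawn | overnight rain) = 0.88069·0.7 + 0.988308·0.3
        = 0.616483 + 0.296492 = 0.912975
Configurations with sprinkler running contribute 0.296492, so
  P(sprinkler running | wet lawn, overnight rain) = 0.296492 / 0.912975 ≈ 0.325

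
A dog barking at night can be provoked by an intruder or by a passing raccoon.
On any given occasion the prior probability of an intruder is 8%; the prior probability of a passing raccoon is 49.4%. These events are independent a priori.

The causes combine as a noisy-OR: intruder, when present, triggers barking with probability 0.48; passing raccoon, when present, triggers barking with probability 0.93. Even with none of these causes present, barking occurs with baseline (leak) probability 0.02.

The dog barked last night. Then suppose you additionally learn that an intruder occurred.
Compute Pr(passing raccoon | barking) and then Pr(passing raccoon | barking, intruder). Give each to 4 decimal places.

Under noisy-OR, P(barking | causes) = 1 − (1−0.02)·∏(1−qᵢ) over the active causes.
For the numerator, keep only passing raccoon=true terms: 0.423303 + 0.038110 = 0.461413
Denominator P(barking): 0.02·0.92·0.506 + 0.9314·0.92·0.494 + 0.4904·0.08·0.506 + 0.964328·0.08·0.494 = 0.490574
P(passing raccoon | barking) = 0.461413/0.490574 ≈ 0.9406

Now also conditioning on intruder=true:
For the numerator, keep only passing raccoon=true terms: 0.964328×0.494 = 0.476378
The normalizing constant is 0.4904×0.506 + 0.964328×0.494 = 0.724520
Posterior = 0.476378 / 0.724520 ≈ 0.6575

Pr(passing raccoon | barking) ≈ 0.9406; Pr(passing raccoon | barking, intruder) ≈ 0.6575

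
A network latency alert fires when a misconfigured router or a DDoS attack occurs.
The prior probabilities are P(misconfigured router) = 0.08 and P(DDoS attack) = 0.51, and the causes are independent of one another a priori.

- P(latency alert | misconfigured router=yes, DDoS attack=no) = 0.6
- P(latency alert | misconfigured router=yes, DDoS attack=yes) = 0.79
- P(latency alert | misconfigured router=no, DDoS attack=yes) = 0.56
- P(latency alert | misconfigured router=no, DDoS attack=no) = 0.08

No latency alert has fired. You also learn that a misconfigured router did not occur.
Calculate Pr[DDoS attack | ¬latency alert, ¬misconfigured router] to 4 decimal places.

Sum P(¬latency alert|·) weighted by the priors over both values of DDoS attack:
  P(¬latency alert | ¬misconfigured router) = 0.92*0.49 + 0.44*0.51
        = 0.450800 + 0.224400 = 0.675200
Configurations with DDoS attack contribute 0.224400, so
  P(DDoS attack | ¬latency alert, ¬misconfigured router) = 0.224400 / 0.675200 ≈ 0.3323

Pr[DDoS attack | ¬latency alert, ¬misconfigured router] ≈ 0.3323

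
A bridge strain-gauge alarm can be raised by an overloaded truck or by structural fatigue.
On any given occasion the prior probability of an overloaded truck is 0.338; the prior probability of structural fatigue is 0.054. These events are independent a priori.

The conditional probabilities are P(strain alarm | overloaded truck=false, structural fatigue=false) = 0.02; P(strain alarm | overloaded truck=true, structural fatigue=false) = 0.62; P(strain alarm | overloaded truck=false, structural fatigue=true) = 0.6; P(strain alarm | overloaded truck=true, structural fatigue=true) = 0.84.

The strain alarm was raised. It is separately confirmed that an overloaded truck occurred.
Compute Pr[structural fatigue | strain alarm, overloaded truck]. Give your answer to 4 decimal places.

P(strain alarm | overloaded truck) = 0.62×0.946 + 0.84×0.054 = 0.586520 + 0.045360 = 0.631880
Restricting to configurations with structural fatigue present: 0.84×0.054 = 0.045360.
P(structural fatigue | strain alarm, overloaded truck) = 0.045360 / 0.631880 ≈ 0.0718

Pr[structural fatigue | strain alarm, overloaded truck] ≈ 0.0718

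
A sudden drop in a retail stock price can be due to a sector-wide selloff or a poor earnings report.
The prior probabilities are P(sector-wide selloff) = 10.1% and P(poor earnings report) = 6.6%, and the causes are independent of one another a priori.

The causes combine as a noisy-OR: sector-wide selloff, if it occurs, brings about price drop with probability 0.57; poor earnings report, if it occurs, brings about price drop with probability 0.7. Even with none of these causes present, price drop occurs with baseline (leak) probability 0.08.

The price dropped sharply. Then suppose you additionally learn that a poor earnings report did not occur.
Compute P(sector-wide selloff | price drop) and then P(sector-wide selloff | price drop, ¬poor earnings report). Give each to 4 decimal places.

P(sector-wide selloff | price drop) ≈ 0.3635; P(sector-wide selloff | price drop, ¬poor earnings report) ≈ 0.4591

Under noisy-OR, P(price drop | causes) = 1 − (1−0.08)·∏(1−qᵢ) over the active causes.
For the numerator, keep only sector-wide selloff=true terms: 0.057015 + 0.005875 = 0.062890
The normalizing constant is 0.08·0.899·0.934 + 0.724·0.899·0.066 + 0.6044·0.101·0.934 + 0.88132·0.101·0.066 = 0.173021
Posterior = 0.062890 / 0.173021 ≈ 0.3635

Now also conditioning on poor earnings report≠true:
Numerator (weight on configurations with sector-wide selloff): 0.6044×0.101 = 0.061044
Denominator P(price drop | ¬poor earnings report): 0.08×0.899 + 0.6044×0.101 = 0.132964
Posterior = 0.061044 / 0.132964 ≈ 0.4591
With poor earnings report excluded, sector-wide selloff must carry more of the explanatory weight for the price drop.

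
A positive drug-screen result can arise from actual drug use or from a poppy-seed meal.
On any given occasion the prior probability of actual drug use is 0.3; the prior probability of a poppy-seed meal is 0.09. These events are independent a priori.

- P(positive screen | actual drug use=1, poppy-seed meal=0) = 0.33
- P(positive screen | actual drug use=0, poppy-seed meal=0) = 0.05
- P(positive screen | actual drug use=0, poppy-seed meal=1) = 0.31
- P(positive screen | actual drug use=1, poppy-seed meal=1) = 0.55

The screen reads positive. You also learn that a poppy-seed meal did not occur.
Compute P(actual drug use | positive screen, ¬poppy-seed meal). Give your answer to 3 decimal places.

P(actual drug use | positive screen, ¬poppy-seed meal) ≈ 0.739

Numerator (weight on configurations with actual drug use): 0.33×0.3 = 0.099000
Normalizer over all consistent configurations: 0.05×0.7 + 0.33×0.3 = 0.134000
Posterior = 0.099000 / 0.134000 ≈ 0.739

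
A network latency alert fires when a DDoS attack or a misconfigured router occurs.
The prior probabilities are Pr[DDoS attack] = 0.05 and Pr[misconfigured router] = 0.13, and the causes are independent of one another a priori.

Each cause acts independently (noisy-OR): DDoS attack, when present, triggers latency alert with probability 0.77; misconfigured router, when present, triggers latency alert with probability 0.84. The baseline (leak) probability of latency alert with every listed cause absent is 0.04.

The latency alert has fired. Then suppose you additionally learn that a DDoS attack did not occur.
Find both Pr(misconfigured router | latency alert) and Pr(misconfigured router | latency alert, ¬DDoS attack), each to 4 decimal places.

Pr(misconfigured router | latency alert) ≈ 0.6233; Pr(misconfigured router | latency alert, ¬DDoS attack) ≈ 0.7597

Under noisy-OR, P(latency alert | causes) = 1 − (1−0.04)·∏(1−qᵢ) over the active causes.
P(latency alert) = 0.04*0.95*0.87 + 0.8464*0.95*0.13 + 0.7792*0.05*0.87 + 0.964672*0.05*0.13 = 0.033060 + 0.104530 + 0.033895 + 0.006270 = 0.177755
Restricting to configurations with misconfigured router present: 0.104530 + 0.006270 = 0.110800.
So P(misconfigured router | latency alert) = 0.110800/0.177755 ≈ 0.6233.

Now also conditioning on DDoS attack≠true:
Weight on misconfigured router=true, given the evidence: 0.8464×0.13 = 0.110032
The normalizing constant is 0.04×0.87 + 0.8464×0.13 = 0.144832
Posterior = 0.110032 / 0.144832 ≈ 0.7597
Ruling out DDoS attack raises the posterior on misconfigured router — the flip side of explaining away.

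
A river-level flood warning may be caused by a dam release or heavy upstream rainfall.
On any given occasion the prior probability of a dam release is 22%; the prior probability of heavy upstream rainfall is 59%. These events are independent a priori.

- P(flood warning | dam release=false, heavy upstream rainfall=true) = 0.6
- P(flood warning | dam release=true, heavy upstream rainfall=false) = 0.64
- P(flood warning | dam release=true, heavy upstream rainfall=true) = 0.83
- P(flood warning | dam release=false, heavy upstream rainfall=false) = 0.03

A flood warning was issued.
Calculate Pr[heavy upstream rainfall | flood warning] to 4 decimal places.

Weight on heavy upstream rainfall=true, given the evidence: 0.276120 + 0.107734 = 0.383854
Denominator P(flood warning): 0.03×0.78×0.41 + 0.6×0.78×0.59 + 0.64×0.22×0.41 + 0.83×0.22×0.59 = 0.451176
Posterior = 0.383854 / 0.451176 ≈ 0.8508

Pr[heavy upstream rainfall | flood warning] ≈ 0.8508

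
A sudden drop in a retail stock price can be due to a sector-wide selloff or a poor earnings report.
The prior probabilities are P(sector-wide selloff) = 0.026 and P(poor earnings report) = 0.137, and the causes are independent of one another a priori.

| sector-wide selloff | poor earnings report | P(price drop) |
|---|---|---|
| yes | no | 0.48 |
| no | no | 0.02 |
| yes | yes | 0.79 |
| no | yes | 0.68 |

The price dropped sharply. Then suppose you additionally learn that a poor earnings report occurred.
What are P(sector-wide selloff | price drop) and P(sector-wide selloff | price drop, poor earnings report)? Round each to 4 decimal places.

P(price drop) = 0.02×0.974×0.863 + 0.68×0.974×0.137 + 0.48×0.026×0.863 + 0.79×0.026×0.137 = 0.016811 + 0.090738 + 0.010770 + 0.002814 = 0.121133
Restricting to configurations with sector-wide selloff present: 0.010770 + 0.002814 = 0.013584.
P(sector-wide selloff | price drop) = 0.013584 / 0.121133 ≈ 0.1121

Now also conditioning on poor earnings report=true:
P(price drop | poor earnings report) = 0.68*0.974 + 0.79*0.026 = 0.662320 + 0.020540 = 0.682860
The sector-wide selloff-present share is 0.79*0.026 = 0.020540.
P(sector-wide selloff | price drop, poor earnings report) = 0.020540 / 0.682860 ≈ 0.0301

P(sector-wide selloff | price drop) ≈ 0.1121; P(sector-wide selloff | price drop, poor earnings report) ≈ 0.0301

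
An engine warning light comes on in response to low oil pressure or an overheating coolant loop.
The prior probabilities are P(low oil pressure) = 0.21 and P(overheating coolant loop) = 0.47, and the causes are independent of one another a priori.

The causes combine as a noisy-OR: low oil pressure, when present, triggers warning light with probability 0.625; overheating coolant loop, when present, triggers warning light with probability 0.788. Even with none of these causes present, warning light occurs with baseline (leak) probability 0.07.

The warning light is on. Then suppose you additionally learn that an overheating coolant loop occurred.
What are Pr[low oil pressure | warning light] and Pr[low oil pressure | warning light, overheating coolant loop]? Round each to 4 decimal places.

Pr[low oil pressure | warning light] ≈ 0.3336; Pr[low oil pressure | warning light, overheating coolant loop] ≈ 0.2347

Under noisy-OR, P(warning light | causes) = 1 − (1−0.07)·∏(1−qᵢ) over the active causes.
Numerator (weight on configurations with low oil pressure): 0.072484 + 0.091403 = 0.163887
The normalizing constant is 0.07·0.79·0.53 + 0.80284·0.79·0.47 + 0.65125·0.21·0.53 + 0.926065·0.21·0.47 = 0.491290
Posterior = 0.163887 / 0.491290 ≈ 0.3336

With the extra evidence:
For the numerator, keep only low oil pressure=true terms: 0.926065*0.21 = 0.194474
Denominator P(warning light | overheating coolant loop): 0.80284*0.79 + 0.926065*0.21 = 0.828718
Posterior = 0.194474 / 0.828718 ≈ 0.2347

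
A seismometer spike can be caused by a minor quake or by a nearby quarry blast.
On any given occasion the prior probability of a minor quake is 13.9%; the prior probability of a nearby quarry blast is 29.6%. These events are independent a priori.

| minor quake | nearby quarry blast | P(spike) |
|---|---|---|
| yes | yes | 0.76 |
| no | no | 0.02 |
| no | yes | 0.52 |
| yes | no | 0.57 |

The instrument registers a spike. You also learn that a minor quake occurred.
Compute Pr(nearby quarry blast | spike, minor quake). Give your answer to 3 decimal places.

Numerator (weight on configurations with nearby quarry blast): 0.76·0.296 = 0.224960
Denominator P(spike | minor quake): 0.57·0.704 + 0.76·0.296 = 0.626240
Posterior = 0.224960 / 0.626240 ≈ 0.359

Pr(nearby quarry blast | spike, minor quake) ≈ 0.359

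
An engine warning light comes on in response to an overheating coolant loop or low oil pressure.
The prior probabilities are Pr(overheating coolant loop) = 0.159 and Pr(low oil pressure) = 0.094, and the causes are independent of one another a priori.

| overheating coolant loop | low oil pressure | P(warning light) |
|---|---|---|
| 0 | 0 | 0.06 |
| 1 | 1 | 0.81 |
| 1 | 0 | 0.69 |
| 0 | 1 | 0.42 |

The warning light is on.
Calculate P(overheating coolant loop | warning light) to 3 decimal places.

Numerator (weight on configurations with overheating coolant loop): 0.099397 + 0.012106 = 0.111503
Normalizer over all consistent configurations: 0.06×0.841×0.906 + 0.42×0.841×0.094 + 0.69×0.159×0.906 + 0.81×0.159×0.094 = 0.190423
P(overheating coolant loop | warning light) = 0.111503/0.190423 ≈ 0.586

P(overheating coolant loop | warning light) ≈ 0.586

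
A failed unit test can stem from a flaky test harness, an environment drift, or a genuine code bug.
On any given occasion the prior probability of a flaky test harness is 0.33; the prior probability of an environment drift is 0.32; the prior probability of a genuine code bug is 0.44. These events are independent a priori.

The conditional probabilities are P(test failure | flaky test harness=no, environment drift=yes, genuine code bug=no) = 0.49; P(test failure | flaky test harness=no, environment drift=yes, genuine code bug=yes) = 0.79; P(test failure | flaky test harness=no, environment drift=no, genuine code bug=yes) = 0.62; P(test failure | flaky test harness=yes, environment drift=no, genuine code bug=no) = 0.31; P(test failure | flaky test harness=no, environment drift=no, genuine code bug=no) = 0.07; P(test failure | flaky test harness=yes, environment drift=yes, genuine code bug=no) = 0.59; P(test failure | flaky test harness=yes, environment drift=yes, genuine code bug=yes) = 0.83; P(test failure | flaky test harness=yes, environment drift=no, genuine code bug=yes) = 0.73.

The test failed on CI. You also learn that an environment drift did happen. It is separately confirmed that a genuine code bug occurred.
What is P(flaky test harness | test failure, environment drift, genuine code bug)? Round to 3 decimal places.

P(flaky test harness | test failure, environment drift, genuine code bug) ≈ 0.341

Weight on flaky test harness=true, given the evidence: 0.83×0.33 = 0.273900
Normalizer over all consistent configurations: 0.79×0.67 + 0.83×0.33 = 0.803200
P(flaky test harness | test failure, environment drift, genuine code bug) = 0.273900/0.803200 ≈ 0.341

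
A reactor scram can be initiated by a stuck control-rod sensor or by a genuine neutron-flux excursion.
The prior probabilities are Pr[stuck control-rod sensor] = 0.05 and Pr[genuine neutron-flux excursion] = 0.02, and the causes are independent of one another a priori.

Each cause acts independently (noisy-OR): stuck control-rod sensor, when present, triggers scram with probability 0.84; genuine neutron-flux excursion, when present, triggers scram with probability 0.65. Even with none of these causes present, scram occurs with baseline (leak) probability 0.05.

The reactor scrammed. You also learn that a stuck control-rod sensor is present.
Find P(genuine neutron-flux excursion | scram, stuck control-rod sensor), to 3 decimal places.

Under noisy-OR, P(scram | causes) = 1 − (1−0.05)·∏(1−qᵢ) over the active causes.
Sum P(scram|·) weighted by the priors over both values of genuine neutron-flux excursion:
  P(scram | stuck control-rod sensor) = 0.848·0.98 + 0.9468·0.02
        = 0.831040 + 0.018936 = 0.849976
Configurations with genuine neutron-flux excursion contribute 0.018936, so
  P(genuine neutron-flux excursion | scram, stuck control-rod sensor) = 0.018936 / 0.849976 ≈ 0.022

P(genuine neutron-flux excursion | scram, stuck control-rod sensor) ≈ 0.022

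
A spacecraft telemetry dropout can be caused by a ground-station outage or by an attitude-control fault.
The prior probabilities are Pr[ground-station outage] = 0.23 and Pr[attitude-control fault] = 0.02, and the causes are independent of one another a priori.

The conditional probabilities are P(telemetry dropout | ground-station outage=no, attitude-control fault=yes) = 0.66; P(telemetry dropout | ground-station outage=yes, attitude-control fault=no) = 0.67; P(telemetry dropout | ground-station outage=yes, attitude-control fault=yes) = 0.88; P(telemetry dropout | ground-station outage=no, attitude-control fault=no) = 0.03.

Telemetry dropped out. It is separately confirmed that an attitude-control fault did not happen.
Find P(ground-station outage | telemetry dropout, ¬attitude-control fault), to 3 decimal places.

Enumerate both values of ground-station outage and weight by the priors:
  P(telemetry dropout | ¬attitude-control fault) = 0.03*0.77 + 0.67*0.23
        = 0.023100 + 0.154100 = 0.177200
The terms with ground-station outage present sum to 0.154100, so
  P(ground-station outage | telemetry dropout, ¬attitude-control fault) = 0.154100 / 0.177200 ≈ 0.870

P(ground-station outage | telemetry dropout, ¬attitude-control fault) ≈ 0.870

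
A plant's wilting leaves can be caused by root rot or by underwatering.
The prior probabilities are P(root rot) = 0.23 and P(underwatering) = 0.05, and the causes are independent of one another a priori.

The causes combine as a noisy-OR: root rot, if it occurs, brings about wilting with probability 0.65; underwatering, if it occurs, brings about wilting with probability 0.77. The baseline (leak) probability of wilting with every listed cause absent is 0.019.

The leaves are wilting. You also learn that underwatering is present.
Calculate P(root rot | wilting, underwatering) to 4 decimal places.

Under noisy-OR, P(wilting | causes) = 1 − (1−0.019)·∏(1−qᵢ) over the active causes.
P(wilting | underwatering) = 0.77437*0.77 + 0.92103*0.23 = 0.596265 + 0.211837 = 0.808102
Of this, 0.211837 comes from 0.92103*0.23 (the root rot=true cases).
So P(root rot | wilting, underwatering) = 0.211837/0.808102 ≈ 0.2621.

P(root rot | wilting, underwatering) ≈ 0.2621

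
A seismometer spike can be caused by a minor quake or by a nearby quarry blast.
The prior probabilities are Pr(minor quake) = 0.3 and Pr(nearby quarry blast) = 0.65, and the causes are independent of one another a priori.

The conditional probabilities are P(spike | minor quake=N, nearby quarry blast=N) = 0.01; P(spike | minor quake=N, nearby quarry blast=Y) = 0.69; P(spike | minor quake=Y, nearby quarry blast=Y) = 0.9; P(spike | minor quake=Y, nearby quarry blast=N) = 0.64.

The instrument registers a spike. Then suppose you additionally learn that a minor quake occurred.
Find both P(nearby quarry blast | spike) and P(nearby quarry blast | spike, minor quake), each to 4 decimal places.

P(nearby quarry blast | spike) ≈ 0.8754; P(nearby quarry blast | spike, minor quake) ≈ 0.7231

Numerator (weight on configurations with nearby quarry blast): 0.313950 + 0.175500 = 0.489450
Denominator P(spike): 0.01*0.7*0.35 + 0.69*0.7*0.65 + 0.64*0.3*0.35 + 0.9*0.3*0.65 = 0.559100
Posterior = 0.489450 / 0.559100 ≈ 0.8754

Now also conditioning on minor quake=true:
P(spike | minor quake) = 0.64×0.35 + 0.9×0.65 = 0.224000 + 0.585000 = 0.809000
Of this, 0.585000 comes from 0.9×0.65 (the nearby quarry blast=true cases).
Hence the posterior is 0.585000/0.809000 ≈ 0.7231.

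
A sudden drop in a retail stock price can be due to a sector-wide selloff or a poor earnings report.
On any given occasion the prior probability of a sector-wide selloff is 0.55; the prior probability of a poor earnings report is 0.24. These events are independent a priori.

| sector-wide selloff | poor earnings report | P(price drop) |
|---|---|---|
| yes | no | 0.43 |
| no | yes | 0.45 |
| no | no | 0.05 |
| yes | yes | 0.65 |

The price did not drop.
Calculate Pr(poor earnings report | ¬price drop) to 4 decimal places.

P(¬price drop) = 0.95·0.45·0.76 + 0.55·0.45·0.24 + 0.57·0.55·0.76 + 0.35·0.55·0.24 = 0.324900 + 0.059400 + 0.238260 + 0.046200 = 0.668760
Of this, 0.105600 comes from 0.059400 + 0.046200 (the poor earnings report=true cases).
So P(poor earnings report | ¬price drop) = 0.105600/0.668760 ≈ 0.1579.

Pr(poor earnings report | ¬price drop) ≈ 0.1579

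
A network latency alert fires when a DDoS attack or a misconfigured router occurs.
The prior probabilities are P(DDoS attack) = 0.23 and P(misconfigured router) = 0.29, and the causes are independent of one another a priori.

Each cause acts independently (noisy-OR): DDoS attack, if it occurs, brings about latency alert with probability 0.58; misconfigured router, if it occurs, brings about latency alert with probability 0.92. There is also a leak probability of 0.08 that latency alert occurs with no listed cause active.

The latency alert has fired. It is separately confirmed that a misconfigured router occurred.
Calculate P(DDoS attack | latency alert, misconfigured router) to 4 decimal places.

P(DDoS attack | latency alert, misconfigured router) ≈ 0.2381

Under noisy-OR, P(latency alert | causes) = 1 − (1−0.08)·∏(1−qᵢ) over the active causes.
Numerator (weight on configurations with DDoS attack): 0.969088×0.23 = 0.222890
The normalizing constant is 0.9264×0.77 + 0.969088×0.23 = 0.936218
Posterior = 0.222890 / 0.936218 ≈ 0.2381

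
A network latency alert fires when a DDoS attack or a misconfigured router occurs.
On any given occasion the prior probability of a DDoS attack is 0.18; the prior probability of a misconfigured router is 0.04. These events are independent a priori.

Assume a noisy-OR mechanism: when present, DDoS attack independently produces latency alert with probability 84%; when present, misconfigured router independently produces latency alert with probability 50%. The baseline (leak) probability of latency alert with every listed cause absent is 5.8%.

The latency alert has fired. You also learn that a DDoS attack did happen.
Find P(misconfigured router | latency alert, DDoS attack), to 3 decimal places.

Under noisy-OR, P(latency alert | causes) = 1 − (1−0.058)·∏(1−qᵢ) over the active causes.
For the numerator, keep only misconfigured router=true terms: 0.92464*0.04 = 0.036986
Denominator P(latency alert | DDoS attack): 0.84928*0.96 + 0.92464*0.04 = 0.852295
Posterior = 0.036986 / 0.852295 ≈ 0.043

P(misconfigured router | latency alert, DDoS attack) ≈ 0.043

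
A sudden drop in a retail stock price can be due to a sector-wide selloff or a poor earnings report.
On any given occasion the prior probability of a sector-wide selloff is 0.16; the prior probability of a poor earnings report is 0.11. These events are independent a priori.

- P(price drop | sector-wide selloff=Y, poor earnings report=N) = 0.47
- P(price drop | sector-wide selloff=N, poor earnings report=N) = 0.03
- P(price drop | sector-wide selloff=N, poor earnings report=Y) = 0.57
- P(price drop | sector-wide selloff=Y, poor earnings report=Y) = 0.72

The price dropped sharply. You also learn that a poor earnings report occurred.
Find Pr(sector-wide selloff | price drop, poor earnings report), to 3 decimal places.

Pr(sector-wide selloff | price drop, poor earnings report) ≈ 0.194

P(price drop | poor earnings report) = 0.57*0.84 + 0.72*0.16 = 0.478800 + 0.115200 = 0.594000
Of this, 0.115200 comes from 0.72*0.16 (the sector-wide selloff=true cases).
So P(sector-wide selloff | price drop, poor earnings report) = 0.115200/0.594000 ≈ 0.194.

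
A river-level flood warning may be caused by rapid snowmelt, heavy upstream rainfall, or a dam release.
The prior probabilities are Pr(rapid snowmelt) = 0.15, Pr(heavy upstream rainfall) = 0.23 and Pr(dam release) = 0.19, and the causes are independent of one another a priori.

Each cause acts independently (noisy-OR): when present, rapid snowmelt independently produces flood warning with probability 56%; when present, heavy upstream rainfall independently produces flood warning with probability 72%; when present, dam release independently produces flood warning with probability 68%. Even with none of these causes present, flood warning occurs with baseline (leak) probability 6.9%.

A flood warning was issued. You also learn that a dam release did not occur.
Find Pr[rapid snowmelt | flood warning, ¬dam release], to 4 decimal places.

Pr[rapid snowmelt | flood warning, ¬dam release] ≈ 0.3423

Under noisy-OR, P(flood warning | causes) = 1 − (1−0.069)·∏(1−qᵢ) over the active causes.
Numerator (weight on configurations with rapid snowmelt): 0.068187 + 0.030543 = 0.098730
Normalizer over all consistent configurations: 0.069·0.85·0.77 + 0.73932·0.85·0.23 + 0.59036·0.15·0.77 + 0.885301·0.15·0.23 = 0.288427
P(rapid snowmelt | flood warning, ¬dam release) = 0.098730/0.288427 ≈ 0.3423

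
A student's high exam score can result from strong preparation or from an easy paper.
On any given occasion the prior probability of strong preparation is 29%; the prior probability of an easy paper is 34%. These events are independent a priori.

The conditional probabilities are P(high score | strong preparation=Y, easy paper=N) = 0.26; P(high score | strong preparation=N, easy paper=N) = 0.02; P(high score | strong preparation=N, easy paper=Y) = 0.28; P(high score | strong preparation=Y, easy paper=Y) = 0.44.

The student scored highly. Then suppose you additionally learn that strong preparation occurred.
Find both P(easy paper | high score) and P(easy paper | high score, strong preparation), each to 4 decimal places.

Sum P(high score|·) weighted by the priors over the 4 (strong preparation, easy paper) configurations:
  P(high score) = 0.02×0.71×0.66 + 0.28×0.71×0.34 + 0.26×0.29×0.66 + 0.44×0.29×0.34
        = 0.009372 + 0.067592 + 0.049764 + 0.043384 = 0.170112
The terms with easy paper present sum to 0.110976, so
  P(easy paper | high score) = 0.110976 / 0.170112 ≈ 0.6524

Now condition on the additional information:
Weight on easy paper=true, given the evidence: 0.44*0.34 = 0.149600
Denominator P(high score | strong preparation): 0.26*0.66 + 0.44*0.34 = 0.321200
Posterior = 0.149600 / 0.321200 ≈ 0.4658
This is intercausal reasoning (explaining away): once strong preparation accounts for the high score, easy paper becomes less likely.

P(easy paper | high score) ≈ 0.6524; P(easy paper | high score, strong preparation) ≈ 0.4658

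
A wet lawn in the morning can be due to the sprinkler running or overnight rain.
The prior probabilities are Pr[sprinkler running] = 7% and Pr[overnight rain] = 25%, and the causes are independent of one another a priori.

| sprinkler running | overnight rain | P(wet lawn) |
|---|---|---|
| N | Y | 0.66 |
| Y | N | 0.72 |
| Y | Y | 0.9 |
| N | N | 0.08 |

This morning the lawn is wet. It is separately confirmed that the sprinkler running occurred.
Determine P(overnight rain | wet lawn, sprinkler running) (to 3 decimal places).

For the numerator, keep only overnight rain=true terms: 0.9·0.25 = 0.225000
The normalizing constant is 0.72·0.75 + 0.9·0.25 = 0.765000
Posterior = 0.225000 / 0.765000 ≈ 0.294

P(overnight rain | wet lawn, sprinkler running) ≈ 0.294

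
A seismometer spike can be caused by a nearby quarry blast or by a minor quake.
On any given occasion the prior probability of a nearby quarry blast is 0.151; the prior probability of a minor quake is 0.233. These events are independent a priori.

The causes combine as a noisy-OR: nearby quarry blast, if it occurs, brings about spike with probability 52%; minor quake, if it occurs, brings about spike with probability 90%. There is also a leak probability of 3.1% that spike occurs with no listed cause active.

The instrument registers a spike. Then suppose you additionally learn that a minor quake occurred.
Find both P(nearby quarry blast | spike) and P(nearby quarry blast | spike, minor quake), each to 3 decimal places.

Under noisy-OR, P(spike | causes) = 1 − (1−0.031)·∏(1−qᵢ) over the active causes.
Weight on nearby quarry blast=true, given the evidence: 0.061948 + 0.033547 = 0.095495
The normalizing constant is 0.031·0.849·0.767 + 0.9031·0.849·0.233 + 0.53488·0.151·0.767 + 0.953488·0.151·0.233 = 0.294331
Posterior = 0.095495 / 0.294331 ≈ 0.324

With the extra evidence:
Sum P(spike|·) weighted by the priors over both values of nearby quarry blast:
  P(spike | minor quake) = 0.9031×0.849 + 0.953488×0.151
        = 0.766732 + 0.143977 = 0.910709
The terms with nearby quarry blast present sum to 0.143977, so
  P(nearby quarry blast | spike, minor quake) = 0.143977 / 0.910709 ≈ 0.158

P(nearby quarry blast | spike) ≈ 0.324; P(nearby quarry blast | spike, minor quake) ≈ 0.158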